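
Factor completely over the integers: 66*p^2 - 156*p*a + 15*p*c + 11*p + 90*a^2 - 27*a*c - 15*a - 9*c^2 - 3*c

(11*p - 15*a - 3*c)*(6*p - 6*a + 3*c + 1)

Group: 6*p*(11*p - 15*a - 3*c) + (-6*a + 3*c + 1)*(11*p - 15*a - 3*c); both groups contain (11*p - 15*a - 3*c).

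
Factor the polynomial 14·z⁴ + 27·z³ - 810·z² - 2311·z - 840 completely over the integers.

(2·z + 5)·(7·z + 3)·(z + 7)·(z - 8)

Testing divisors of the constant over divisors of the leading coefficient, z = 8 is a root, so (z - 8) divides it; the quotient is 14·z³ + 139·z² + 302·z + 105.
Continuing, z = -5/2 is a root, so (2·z + 5) is a factor; dividing leaves 7·z² + 52·z + 21.
The remaining quadratic factors as (7·z + 3)(z + 7).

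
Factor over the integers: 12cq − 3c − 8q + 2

Group as (12cq − 3c) + (−8q + 2) = 3c(4q − 1) − 2(4q − 1).
Both groups share the factor (4q − 1).

(3c − 2)(4q − 1)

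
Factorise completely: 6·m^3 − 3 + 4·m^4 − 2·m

(2·m + 3)·(2·m^3 − 1)

Group as (4·m^4 − 2·m) + (6·m^3 − 3) = 2·m·(2·m^3 − 1) + 3·(2·m^3 − 1).
Both groups share the factor (2·m^3 − 1).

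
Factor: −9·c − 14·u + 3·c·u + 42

(3·c − 14)·(u − 3)

Group as (3·c·u − 9·c) + (−14·u + 42) = 3·c·(u − 3) − 14·(u − 3).
Both groups share the factor (u − 3).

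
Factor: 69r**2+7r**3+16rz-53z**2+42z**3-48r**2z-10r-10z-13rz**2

Group: r(7r**2+rz-r-6z**2-z) + (-7z+10)(7r**2+rz-r-6z**2-z); both groups contain (7r**2+rz-r-6z**2-z), so (r-7z+10) is a factor with cofactor 7r**2+rz-r-6z**2-z.
The cofactor groups again: 7r**2+rz-r-6z**2-z = r(7r-6z-1) + z(7r-6z-1); both groups contain (7r-6z-1), giving (r+z)(7r-6z-1).

(7r-6z-1)(r+z)(r-7z+10)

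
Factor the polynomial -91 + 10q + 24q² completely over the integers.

(4q - 7)(6q + 13)

Need a pair with product 24·(-91) = -2184 and sum 10: that's -42 and 52.
Split the middle term: 24q² - 42q + 52q - 91 = 6q(4q - 7) + 13(4q - 7).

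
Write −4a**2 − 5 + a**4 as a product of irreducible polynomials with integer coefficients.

(a**2 + 1)(a**2 − 5)

Substitute u = a**2 to get a quadratic in u, then factor.
a**2 − 5 is irreducible over ℤ (5 is not a perfect square).
a**2 + 1 is irreducible over ℤ (sum of squares).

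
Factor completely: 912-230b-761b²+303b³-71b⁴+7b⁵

(7b-8)(b+1)(b-6)(b²-4b+19)

Testing divisors of the constant over divisors of the leading coefficient, b = 8/7 is a root, so (7b-8) divides it; the quotient is b⁴-9b³+33b²-71b-114.
Continuing, b = 6 is a root, so (b-6) is a factor; dividing leaves b³-3b²+15b+19.
Then b = -1 is a root, so (b+1) is a factor; dividing leaves b²-4b+19.
The quadratic b²-4b+19 has discriminant -60 < 0 and is irreducible over ℤ.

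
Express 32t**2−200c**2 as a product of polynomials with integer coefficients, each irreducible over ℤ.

Every term has a factor of 8. Then 4t**2−25c**2 = (2t)² − (5c)².

8(2t−5c)(2t+5c)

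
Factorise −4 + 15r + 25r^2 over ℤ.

Need a pair with product 25·(−4) = −100 and sum 15: that's −5 and 20.
Split the middle term: 25r^2 − 5r + 20r − 4 = 5r(5r − 1) + 4(5r − 1).

(5r + 4)(5r − 1)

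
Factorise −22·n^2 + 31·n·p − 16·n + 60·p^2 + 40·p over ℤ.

Group: −11·n·(2·n − 5·p) + (−12·p − 8)·(2·n − 5·p); both groups contain (2·n − 5·p).

−(11·n + 12·p + 8)·(2·n − 5·p)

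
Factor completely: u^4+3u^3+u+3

(u+1)(u+3)(u^2-u+1)

Group as (u^4+u) + (3u^3+3) = u(u^3+1) + 3(u^3+1).
Both groups share the factor (u^3+1).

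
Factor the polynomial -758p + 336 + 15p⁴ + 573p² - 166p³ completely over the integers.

Among the possible rational roots, p = 8/3 is a root, so (3p - 8) divides it; the quotient is 5p³ - 42p² + 79p - 42.
Continuing, p = 6 is a root, so (p - 6) divides it; the quotient is 5p² - 12p + 7.
The remaining quadratic factors as (p - 1)(5p - 7).

(3p - 8)(5p - 7)(p - 1)(p - 6)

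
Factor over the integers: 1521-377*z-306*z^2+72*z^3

By the rational root theorem, z = -9/4 is a root, so (4*z+9) is a factor; dividing leaves 18*z^2-117*z+169.
The remaining quadratic factors as (6*z-13)(3*z-13).

(3*z-13)*(4*z+9)*(6*z-13)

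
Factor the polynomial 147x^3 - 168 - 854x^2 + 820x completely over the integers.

Trying the rational-root candidates, x = 14/3 is a root, so (3x - 14) divides it; the quotient is 49x^2 - 56x + 12.
The remaining quadratic factors as (7x - 2)(7x - 6).

(3x - 14)(7x - 2)(7x - 6)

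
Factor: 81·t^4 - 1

(3·t + 1)·(3·t - 1)·(9·t^2 + 1)

(3·t)⁴ − (1)⁴ = ((3·t)² − (1)²)((3·t)² + (1)²); the first factor splits again, the second (9·t^2 + 1) is irreducible.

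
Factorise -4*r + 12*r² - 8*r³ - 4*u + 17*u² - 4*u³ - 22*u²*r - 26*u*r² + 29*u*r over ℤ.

-(4*u + 2*r - 1)*(u + 4*r - 4)*(u + r)

Group: 4*u*(-u² - 5*u*r + 4*u - 4*r² + 4*r) + (2*r - 1)*(-u² - 5*u*r + 4*u - 4*r² + 4*r); both groups contain (-u² - 5*u*r + 4*u - 4*r² + 4*r), so (4*u + 2*r - 1) is a factor with cofactor -u² - 5*u*r + 4*u - 4*r² + 4*r.
The cofactor groups again: -u² - 5*u*r + 4*u - 4*r² + 4*r = -u*(u + r) + (-4*r + 4)*(u + r); both groups contain (u + r), giving -(u + 4*r - 4)*(u + r).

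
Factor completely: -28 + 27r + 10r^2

Need a pair with product 10·(-28) = -280 and sum 27: that's -8 and 35.
Split the middle term: 10r^2 - 8r + 35r - 28 = 2r(5r - 4) + 7(5r - 4).

(2r + 7)(5r - 4)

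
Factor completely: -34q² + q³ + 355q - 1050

By the rational root theorem, q = 14 is a root, giving the factor (q - 14) and quotient q² - 20q + 75.
The remaining quadratic factors as (q - 15)(q - 5).

(q - 14)(q - 15)(q - 5)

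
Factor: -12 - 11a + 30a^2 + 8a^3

(2a + 1)(4a - 3)(a + 4)

Trying the rational-root candidates, a = -1/2 is a root, so (2a + 1) divides it; the quotient is 4a^2 + 13a - 12.
The remaining quadratic factors as (a + 4)(4a - 3).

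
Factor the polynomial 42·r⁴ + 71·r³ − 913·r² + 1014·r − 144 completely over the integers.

(6·r − 1)·(7·r − 8)·(r + 6)·(r − 3)

Among the possible rational roots, r = 3 is a root, so (r − 3) divides it; the quotient is 42·r³ + 197·r² − 322·r + 48.
Next, r = 1/6 is a root, giving the factor (6·r − 1) and quotient 7·r² + 34·r − 48.
The remaining quadratic factors as (7·r − 8)(r + 6).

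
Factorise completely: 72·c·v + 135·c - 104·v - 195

Group as (72·c·v + 135·c) + (-104·v - 195) = 9·c·(8·v + 15) - 13·(8·v + 15).
Both groups share the factor (8·v + 15).

(8·v + 15)·(9·c - 13)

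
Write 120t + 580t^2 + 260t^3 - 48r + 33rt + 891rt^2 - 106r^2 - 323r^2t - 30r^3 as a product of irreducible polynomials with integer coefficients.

Group: r(-30r^2 + 67rt - 16r + 20t^2 + 40t) + (13t + 3)(-30r^2 + 67rt - 16r + 20t^2 + 40t); both groups contain (-30r^2 + 67rt - 16r + 20t^2 + 40t), so (r + 13t + 3) is a factor with cofactor -30r^2 + 67rt - 16r + 20t^2 + 40t.
The cofactor groups again: -30r^2 + 67rt - 16r + 20t^2 + 40t = -15r(2r - 5t) + (-4t - 8)(2r - 5t); both groups contain (2r - 5t), giving -(15r + 4t + 8)(2r - 5t).

-(15r + 4t + 8)(2r - 5t)(r + 13t + 3)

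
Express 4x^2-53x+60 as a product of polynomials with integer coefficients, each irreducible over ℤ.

(4x-5)(x-12)

Need a pair with product 4·60 = 240 and sum -53: that's -48 and -5.
Split the middle term: 4x^2-48x - 5x+60 = 4x(x-12) - 5(x-12).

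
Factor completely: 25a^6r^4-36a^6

Pull out the common factor a^6, leaving 25r^4-36.
Recognize a difference of squares with the parts 5r^2 and 6.

a^6(5r^2+6)(5r^2-6)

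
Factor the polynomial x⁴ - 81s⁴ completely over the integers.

Difference of squares twice: with A = x and B = 3s, A⁴ − B⁴ = (A² − B²)(A² + B²), and A² − B² factors again.

(x - 3s)(x + 3s)(x² + 9s²)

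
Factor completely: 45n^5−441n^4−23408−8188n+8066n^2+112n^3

(3n+11)(3n+4)(5n−14)(n^2−12n+38)

Trying the rational-root candidates, n = 14/5 is a root, so (5n−14) is a factor; dividing leaves 9n^4−63n^3−154n^2+1182n+1672.
Next, n = −11/3 is a root, giving the factor (3n+11) and quotient 3n^3−32n^2+66n+152.
Next, n = −4/3 is a root, giving the factor (3n+4) and quotient n^2−12n+38.
The quadratic n^2−12n+38 has discriminant −8 < 0 and is irreducible over ℤ.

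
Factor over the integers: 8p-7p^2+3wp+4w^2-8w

(w-p)(4w+7p-8)

Group: 4w(w-p) + (7p-8)(w-p); both groups contain (w-p).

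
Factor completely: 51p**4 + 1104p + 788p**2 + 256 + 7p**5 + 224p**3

Testing divisors of the constant over divisors of the leading coefficient, p = -4 is a root, so (p + 4) is a factor; dividing leaves 7p**4 + 23p**3 + 132p**2 + 260p + 64.
Continuing, p = -2/7 is a root, so (7p + 2) is a factor; dividing leaves p**3 + 3p**2 + 18p + 32.
Then p = -2 is a root, giving the factor (p + 2) and quotient p**2 + p + 16.
The quadratic p**2 + p + 16 has discriminant -63 < 0 and is irreducible over ℤ.

(7p + 2)(p + 2)(p + 4)(p**2 + p + 16)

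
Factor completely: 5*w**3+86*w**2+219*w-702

(5*w-9)*(w+13)*(w+6)

Trying the rational-root candidates, w = -13 is a root, so (w+13) is a factor; dividing leaves 5*w**2+21*w-54.
The remaining quadratic factors as (5*w-9)(w+6).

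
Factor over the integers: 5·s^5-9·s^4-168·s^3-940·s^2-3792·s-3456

Testing divisors of the constant over divisors of the leading coefficient, s = -6/5 is a root, so (5·s+6) divides it; the quotient is s^4-3·s^3-30·s^2-152·s-576.
Continuing, s = 9 is a root, giving the factor (s-9) and quotient s^3+6·s^2+24·s+64.
Then s = -4 is a root, so (s+4) divides it; the quotient is s^2+2·s+16.
The quadratic s^2+2·s+16 has discriminant -60 < 0 and is irreducible over ℤ.

(5·s+6)·(s+4)·(s-9)·(s^2+2·s+16)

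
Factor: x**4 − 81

(x + 3)(x − 3)(x**2 + 9)

(x)⁴ − (3)⁴ = ((x)² − (3)²)((x)² + (3)²); the first factor splits again, the second (x**2 + 9) is irreducible.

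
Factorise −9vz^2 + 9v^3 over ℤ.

Every term has a factor of 9v. Then v^2 − z^2 = (v)² − (z)².

9v(v + z)(v − z)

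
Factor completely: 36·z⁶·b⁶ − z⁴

z⁴·(6·z·b³ + 1)·(6·z·b³ − 1)

Pull out the common factor z⁴, leaving 36·z²·b⁶ − 1.
Recognize a difference of squares with the parts 6·z·b³ and 1.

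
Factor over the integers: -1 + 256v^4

(4v + 1)(4v - 1)(16v^2 + 1)

Difference of squares twice: with A = 4v and B = 1, A⁴ − B⁴ = (A² − B²)(A² + B²), and A² − B² factors again.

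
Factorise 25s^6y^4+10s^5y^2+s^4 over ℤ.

Factor out s^4 first: what remains is 25s^2y^4+10sy^2+1.
Recognize a perfect-square trinomial with the parts 1 and 5sy^2.

s^4(5sy^2+1)^2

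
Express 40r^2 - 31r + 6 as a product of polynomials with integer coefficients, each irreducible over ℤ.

Need a pair with product 40·6 = 240 and sum -31: that's -16 and -15.
Split the middle term: 40r^2 - 16r - 15r + 6 = 8r(5r - 2) - 3(5r - 2).

(5r - 2)(8r - 3)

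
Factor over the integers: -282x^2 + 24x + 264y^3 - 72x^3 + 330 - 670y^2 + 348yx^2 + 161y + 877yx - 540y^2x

Group: 4y(66y^2 - 69yx - 85y + 18x^2 + 48x - 66) + (-4x - 5)(66y^2 - 69yx - 85y + 18x^2 + 48x - 66); both groups contain (66y^2 - 69yx - 85y + 18x^2 + 48x - 66), so (4y - 4x - 5) is a factor with cofactor 66y^2 - 69yx - 85y + 18x^2 + 48x - 66.
The cofactor groups again: 66y^2 - 69yx - 85y + 18x^2 + 48x - 66 = 6y(11y - 6x + 6) + (-3x - 11)(11y - 6x + 6); both groups contain (11y - 6x + 6), giving (6y - 3x - 11)(11y - 6x + 6).

(6y - 3x - 11)(4y - 4x - 5)(11y - 6x + 6)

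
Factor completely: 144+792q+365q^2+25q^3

(5q+1)(5q+12)(q+12)

Among the possible rational roots, q = -1/5 is a root, giving the factor (5q+1) and quotient 5q^2+72q+144.
The remaining quadratic factors as (q+12)(5q+12).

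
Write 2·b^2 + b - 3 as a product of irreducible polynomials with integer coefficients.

(2·b + 3)·(b - 1)

Need a pair with product 2·(-3) = -6 and sum 1: that's 3 and -2.
Split the middle term: 2·b^2 + 3·b - 2·b - 3 = b·(2·b + 3) - (2·b + 3).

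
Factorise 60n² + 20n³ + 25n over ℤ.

5n(2n + 1)(2n + 5)

Pull out the common factor 5n, then factor the remaining trinomial.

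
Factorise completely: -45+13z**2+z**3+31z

By the rational root theorem, z = -9 is a root, giving the factor (z+9) and quotient z**2+4z-5.
The remaining quadratic factors as (z+5)(z-1).

(z+5)(z+9)(z-1)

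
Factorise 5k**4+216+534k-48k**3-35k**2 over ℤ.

(5k+2)(k+3)(k-4)(k-9)

Among the possible rational roots, k = -2/5 is a root, so (5k+2) divides it; the quotient is k**3-10k**2-3k+108.
Continuing, k = 4 is a root, so (k-4) is a factor; dividing leaves k**2-6k-27.
The remaining quadratic factors as (k+3)(k-9).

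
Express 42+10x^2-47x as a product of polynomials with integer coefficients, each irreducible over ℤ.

Need a pair with product 10·42 = 420 and sum -47: that's -35 and -12.
Split the middle term: 10x^2-35x - 12x+42 = 5x(2x-7) - 6(2x-7).

(2x-7)(5x-6)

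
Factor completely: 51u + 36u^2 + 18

Pull out the common factor 3, then factor the remaining trinomial.

3(3u + 2)(4u + 3)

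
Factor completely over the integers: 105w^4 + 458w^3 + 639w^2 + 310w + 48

Testing divisors of the constant over divisors of the leading coefficient, w = −2 is a root, so (w + 2) divides it; the quotient is 105w^3 + 248w^2 + 143w + 24.
Continuing, w = −3/7 is a root, giving the factor (7w + 3) and quotient 15w^2 + 29w + 8.
The remaining quadratic factors as (5w + 8)(3w + 1).

(3w + 1)(5w + 8)(7w + 3)(w + 2)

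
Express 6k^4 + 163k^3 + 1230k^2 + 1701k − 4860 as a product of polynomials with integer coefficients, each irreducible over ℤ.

(2k + 9)(3k − 4)(k + 15)(k + 9)

By the rational root theorem, k = −15 is a root, so (k + 15) divides it; the quotient is 6k^3 + 73k^2 + 135k − 324.
Next, k = 4/3 is a root, so (3k − 4) is a factor; dividing leaves 2k^2 + 27k + 81.
The remaining quadratic factors as (2k + 9)(k + 9).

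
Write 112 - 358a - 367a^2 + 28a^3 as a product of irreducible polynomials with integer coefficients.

Testing divisors of the constant over divisors of the leading coefficient, a = -8/7 is a root, so (7a + 8) is a factor; dividing leaves 4a^2 - 57a + 14.
The remaining quadratic factors as (4a - 1)(a - 14).

(4a - 1)(7a + 8)(a - 14)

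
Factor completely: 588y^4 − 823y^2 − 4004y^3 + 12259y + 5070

(2y − 13)(6y − 13)(7y + 10)(7y + 3)

Trying the rational-root candidates, y = −10/7 is a root, so (7y + 10) is a factor; dividing leaves 84y^3 − 692y^2 + 871y + 507.
Then y = 13/6 is a root, giving the factor (6y − 13) and quotient 14y^2 − 85y − 39.
The remaining quadratic factors as (2y − 13)(7y + 3).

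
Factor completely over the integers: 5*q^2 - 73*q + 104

Need a pair with product 5·104 = 520 and sum -73: that's -65 and -8.
Split the middle term: 5*q^2 - 65*q - 8*q + 104 = 5*q*(q - 13) - 8*(q - 13).

(5*q - 8)*(q - 13)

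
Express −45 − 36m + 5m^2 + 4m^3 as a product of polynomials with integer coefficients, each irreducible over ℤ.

(4m + 5)(m + 3)(m − 3)

By the rational root theorem, m = −5/4 is a root, giving the factor (4m + 5) and quotient m^2 − 9.
The remaining quadratic factors as (m + 3)(m − 3).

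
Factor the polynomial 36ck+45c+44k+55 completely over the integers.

Group as (36ck+45c) + (44k+55) = 9c(4k+5) + 11(4k+5).
Both groups share the factor (4k+5).

(4k+5)(9c+11)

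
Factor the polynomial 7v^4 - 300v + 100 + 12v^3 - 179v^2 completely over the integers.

(7v - 2)(v + 2)(v + 5)(v - 5)

Trying the rational-root candidates, v = -2 is a root, giving the factor (v + 2) and quotient 7v^3 - 2v^2 - 175v + 50.
Continuing, v = -5 is a root, so (v + 5) divides it; the quotient is 7v^2 - 37v + 10.
The remaining quadratic factors as (v - 5)(7v - 2).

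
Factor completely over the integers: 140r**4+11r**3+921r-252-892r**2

Trying the rational-root candidates, r = 3/5 is a root, giving the factor (5r-3) and quotient 28r**3+19r**2-167r+84.
Continuing, r = 4/7 is a root, giving the factor (7r-4) and quotient 4r**2+5r-21.
The remaining quadratic factors as (4r-7)(r+3).

(4r-7)(5r-3)(7r-4)(r+3)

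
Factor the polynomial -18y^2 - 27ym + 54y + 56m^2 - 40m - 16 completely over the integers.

Group: -3y(6y - 7m - 2) + (-8m + 8)(6y - 7m - 2); both groups contain (6y - 7m - 2).

-(6y - 7m - 2)(3y + 8m - 8)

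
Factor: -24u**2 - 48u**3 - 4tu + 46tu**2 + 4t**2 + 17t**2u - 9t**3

-(9t - 8u - 4)(t + 2u)(t - 3u)

Group: t(-9t**2 + 35tu + 4t - 24u**2 - 12u) + 2u(-9t**2 + 35tu + 4t - 24u**2 - 12u); both groups contain (-9t**2 + 35tu + 4t - 24u**2 - 12u), so (t + 2u) is a factor with cofactor -9t**2 + 35tu + 4t - 24u**2 - 12u.
The cofactor groups again: -9t**2 + 35tu + 4t - 24u**2 - 12u = -9t(t - 3u) + (8u + 4)(t - 3u); both groups contain (t - 3u), giving -(9t - 8u - 4)(t - 3u).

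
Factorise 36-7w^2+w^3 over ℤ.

(w+2)(w-3)(w-6)

Among the possible rational roots, w = -2 is a root, giving the factor (w+2) and quotient w^2-9w+18.
The remaining quadratic factors as (w-3)(w-6).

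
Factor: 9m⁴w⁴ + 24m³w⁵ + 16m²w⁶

m²w⁴(3m + 4w)²

Every term has a factor of m²w⁴; factoring it out leaves 9m² + 24mw + 16w².
Recognize a perfect-square trinomial with the parts 4w and 3m.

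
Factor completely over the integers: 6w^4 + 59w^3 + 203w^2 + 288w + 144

(2w + 3)(3w + 4)(w + 3)(w + 4)

Among the possible rational roots, w = -3/2 is a root, so (2w + 3) is a factor; dividing leaves 3w^3 + 25w^2 + 64w + 48.
Next, w = -4 is a root, giving the factor (w + 4) and quotient 3w^2 + 13w + 12.
The remaining quadratic factors as (3w + 4)(w + 3).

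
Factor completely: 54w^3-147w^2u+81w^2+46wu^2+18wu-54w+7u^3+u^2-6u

(3w-7u+6)(2w-u-1)(9w+u)

Group: 3w(18w^2-7wu-9w-u^2-u) + (-7u+6)(18w^2-7wu-9w-u^2-u); both groups contain (18w^2-7wu-9w-u^2-u), so (3w-7u+6) is a factor with cofactor 18w^2-7wu-9w-u^2-u.
The cofactor groups again: 18w^2-7wu-9w-u^2-u = 9w(2w-u-1) + u(2w-u-1); both groups contain (2w-u-1), giving (9w+u)(2w-u-1).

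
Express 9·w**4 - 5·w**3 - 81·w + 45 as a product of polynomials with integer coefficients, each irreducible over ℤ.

(9·w - 5)·(w**3 - 9)

Group as (9·w**4 - 81·w) + (-5·w**3 + 45) = 9·w·(w**3 - 9) - 5·(w**3 - 9).
Both groups share the factor (w**3 - 9).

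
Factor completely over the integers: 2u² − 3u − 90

Need a pair with product 2·(−90) = −180 and sum −3: that's 12 and −15.
Split the middle term: 2u² + 12u − 15u − 90 = 2u(u + 6) − 15(u + 6).

(2u − 15)(u + 6)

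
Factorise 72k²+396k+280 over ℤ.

4(3k+14)(6k+5)

Pull out the common factor 4, then factor the remaining trinomial.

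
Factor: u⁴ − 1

(u + 1)(u − 1)(u² + 1)

(u)⁴ − (1)⁴ = ((u)² − (1)²)((u)² + (1)²); the first factor splits again, the second (u² + 1) is irreducible.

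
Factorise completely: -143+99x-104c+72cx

Group as (72cx-104c) + (99x-143) = 8c(9x-13) + 11(9x-13).
Both groups share the factor (9x-13).

(8c+11)(9x-13)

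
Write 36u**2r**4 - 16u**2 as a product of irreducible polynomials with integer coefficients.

4u**2(3r**2 + 2)(3r**2 - 2)

Pull out the common factor 4u**2, leaving 9r**4 - 4.
Recognize a difference of squares with the parts 3r**2 and 2.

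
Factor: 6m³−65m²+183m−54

Testing divisors of the constant over divisors of the leading coefficient, m = 9/2 is a root, so (2m−9) divides it; the quotient is 3m²−19m+6.
The remaining quadratic factors as (m−6)(3m−1).

(2m−9)(3m−1)(m−6)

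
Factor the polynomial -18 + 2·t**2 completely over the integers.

2·(t + 3)·(t - 3)

Every term has a factor of 2. Then t**2 - 9 = (t)² − (3)².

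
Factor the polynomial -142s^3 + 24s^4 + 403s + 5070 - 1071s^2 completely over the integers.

Trying the rational-root candidates, s = 10 is a root, so (s - 10) divides it; the quotient is 24s^3 + 98s^2 - 91s - 507.
Next, s = 13/6 is a root, so (6s - 13) divides it; the quotient is 4s^2 + 25s + 39.
The remaining quadratic factors as (s + 3)(4s + 13).

(4s + 13)(6s - 13)(s + 3)(s - 10)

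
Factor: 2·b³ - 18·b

2·b·(b + 3)·(b - 3)

Pull out the common factor 2·b; b² - 9 is a difference of squares.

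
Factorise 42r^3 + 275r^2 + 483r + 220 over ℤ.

(6r + 11)(7r + 5)(r + 4)

Among the possible rational roots, r = -11/6 is a root, giving the factor (6r + 11) and quotient 7r^2 + 33r + 20.
The remaining quadratic factors as (r + 4)(7r + 5).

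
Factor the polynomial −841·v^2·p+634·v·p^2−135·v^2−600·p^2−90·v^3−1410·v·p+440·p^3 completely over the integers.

Group: 10·v·(−9·v^2−94·v·p−40·p^2) + (−11·p+15)·(−9·v^2−94·v·p−40·p^2); both groups contain (−9·v^2−94·v·p−40·p^2), so (10·v−11·p+15) is a factor with cofactor −9·v^2−94·v·p−40·p^2.
The cofactor groups again: −9·v^2−94·v·p−40·p^2 = −v·(9·v+4·p) − 10·p·(9·v+4·p); both groups contain (9·v+4·p), giving −(v+10·p)·(9·v+4·p).

−(10·v−11·p+15)·(v+10·p)·(9·v+4·p)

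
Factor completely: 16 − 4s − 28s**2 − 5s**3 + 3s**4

(3s − 2)(s + 1)(s + 2)(s − 4)

Testing divisors of the constant over divisors of the leading coefficient, s = 2/3 is a root, so (3s − 2) is a factor; dividing leaves s**3 − s**2 − 10s − 8.
Next, s = −1 is a root, so (s + 1) divides it; the quotient is s**2 − 2s − 8.
The remaining quadratic factors as (s − 4)(s + 2).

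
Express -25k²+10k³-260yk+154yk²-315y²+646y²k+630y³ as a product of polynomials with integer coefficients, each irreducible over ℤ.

(10y+2k-5)(7y+5k)(9y+k)

Group: 10y(63y²+52yk+5k²) + (2k-5)(63y²+52yk+5k²); both groups contain (63y²+52yk+5k²), so (10y+2k-5) is a factor with cofactor 63y²+52yk+5k².
The cofactor groups again: 63y²+52yk+5k² = 7y(9y+k) + 5k(9y+k); both groups contain (9y+k), giving (7y+5k)(9y+k).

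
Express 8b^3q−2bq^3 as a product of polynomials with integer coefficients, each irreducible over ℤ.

Every term has a factor of 2bq. Then 4b^2−q^2 = (2b)² − (q)².

2bq(2b+q)(2b−q)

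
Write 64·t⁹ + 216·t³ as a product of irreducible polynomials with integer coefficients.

Pull out the common factor 8·t³, leaving 8·t⁶ + 27.
Recognize a sum of cubes with the parts 3 and 2·t².

8·t³·(2·t² + 3)·(4·t⁴ - 6·t² + 9)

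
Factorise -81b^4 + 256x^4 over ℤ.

(4x - 3b)(4x + 3b)(16x^2 + 9b^2)

Difference of squares twice: with A = 4x and B = 3b, A⁴ − B⁴ = (A² − B²)(A² + B²), and A² − B² factors again.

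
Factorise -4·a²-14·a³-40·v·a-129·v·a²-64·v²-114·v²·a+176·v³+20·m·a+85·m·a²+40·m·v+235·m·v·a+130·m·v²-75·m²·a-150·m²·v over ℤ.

Group: 15·m·(-10·m·v-5·m·a+16·v²+10·v·a+a²) + (11·v-14·a-4)·(-10·m·v-5·m·a+16·v²+10·v·a+a²); both groups contain (-10·m·v-5·m·a+16·v²+10·v·a+a²), so (15·m+11·v-14·a-4) is a factor with cofactor -10·m·v-5·m·a+16·v²+10·v·a+a².
The cofactor groups again: -10·m·v-5·m·a+16·v²+10·v·a+a² = -5·m·(2·v+a) + (8·v+a)·(2·v+a); both groups contain (2·v+a), giving -(5·m-8·v-a)·(2·v+a).

-(15·m+11·v-14·a-4)·(5·m-8·v-a)·(2·v+a)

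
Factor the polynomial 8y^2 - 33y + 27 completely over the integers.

Need a pair with product 8·27 = 216 and sum -33: that's -24 and -9.
Split the middle term: 8y^2 - 24y - 9y + 27 = 8y(y - 3) - 9(y - 3).

(8y - 9)(y - 3)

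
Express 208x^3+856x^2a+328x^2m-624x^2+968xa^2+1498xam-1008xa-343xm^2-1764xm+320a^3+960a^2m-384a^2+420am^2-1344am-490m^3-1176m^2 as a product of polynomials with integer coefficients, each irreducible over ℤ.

Group: 13x(16x^2+56xa+8xm-48x+40a^2+50am-48a-35m^2-84m) + (8a+14m)(16x^2+56xa+8xm-48x+40a^2+50am-48a-35m^2-84m); both groups contain (16x^2+56xa+8xm-48x+40a^2+50am-48a-35m^2-84m), so (13x+8a+14m) is a factor with cofactor 16x^2+56xa+8xm-48x+40a^2+50am-48a-35m^2-84m.
The cofactor groups again: 16x^2+56xa+8xm-48x+40a^2+50am-48a-35m^2-84m = 4x(4x+4a+7m) + (10a-5m-12)(4x+4a+7m); both groups contain (4x+4a+7m), giving (4x+10a-5m-12)(4x+4a+7m).

(4x+10a-5m-12)(4x+4a+7m)(13x+8a+14m)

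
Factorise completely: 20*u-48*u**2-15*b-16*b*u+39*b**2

Group: 13*b*(3*b-4*u) + (12*u-5)*(3*b-4*u); both groups contain (3*b-4*u).

(13*b+12*u-5)*(3*b-4*u)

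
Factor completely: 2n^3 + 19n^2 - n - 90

Testing divisors of the constant over divisors of the leading coefficient, n = -9 is a root, giving the factor (n + 9) and quotient 2n^2 + n - 10.
The remaining quadratic factors as (n - 2)(2n + 5).

(2n + 5)(n + 9)(n - 2)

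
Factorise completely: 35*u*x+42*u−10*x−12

(5*x+6)*(7*u−2)

Group as (35*u*x+42*u) + (−10*x−12) = 7*u*(5*x+6) − 2*(5*x+6).
Both groups share the factor (5*x+6).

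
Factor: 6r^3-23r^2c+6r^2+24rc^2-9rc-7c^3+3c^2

(3r-7c+3)(2r-c)(r-c)

Group: 2r(3r^2-10rc+3r+7c^2-3c) - c(3r^2-10rc+3r+7c^2-3c); both groups contain (3r^2-10rc+3r+7c^2-3c), so (2r-c) is a factor with cofactor 3r^2-10rc+3r+7c^2-3c.
The cofactor groups again: 3r^2-10rc+3r+7c^2-3c = r(3r-7c+3) - c(3r-7c+3); both groups contain (3r-7c+3), giving (r-c)(3r-7c+3).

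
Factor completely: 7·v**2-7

7·(v+1)·(v-1)

Factor out 7, leaving v**2-1, which is a difference of two squares.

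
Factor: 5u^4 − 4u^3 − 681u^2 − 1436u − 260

Trying the rational-root candidates, u = −1/5 is a root, giving the factor (5u + 1) and quotient u^3 − u^2 − 136u − 260.
Then u = −10 is a root, so (u + 10) divides it; the quotient is u^2 − 11u − 26.
The remaining quadratic factors as (u + 2)(u − 13).

(5u + 1)(u + 10)(u + 2)(u − 13)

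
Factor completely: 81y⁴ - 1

Difference of squares twice: with A = 3y and B = 1, A⁴ − B⁴ = (A² − B²)(A² + B²), and A² − B² factors again.

(3y + 1)(3y - 1)(9y² + 1)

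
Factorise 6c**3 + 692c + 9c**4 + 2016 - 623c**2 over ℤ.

Among the possible rational roots, c = 7 is a root, so (c - 7) is a factor; dividing leaves 9c**3 + 69c**2 - 140c - 288.
Then c = -9 is a root, giving the factor (c + 9) and quotient 9c**2 - 12c - 32.
The remaining quadratic factors as (3c + 4)(3c - 8).

(3c + 4)(3c - 8)(c + 9)(c - 7)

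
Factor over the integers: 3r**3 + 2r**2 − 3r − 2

(3r + 2)(r + 1)(r − 1)

Group as (3r**3 − 3r) + (2r**2 − 2) = 3r(r**2 − 1) + 2(r**2 − 1).
Both groups share the factor (r**2 − 1).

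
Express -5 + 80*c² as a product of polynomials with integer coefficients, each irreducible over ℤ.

Every term has a factor of 5. Then 16*c² - 1 = (4*c)² − (1)².

5*(4*c + 1)*(4*c - 1)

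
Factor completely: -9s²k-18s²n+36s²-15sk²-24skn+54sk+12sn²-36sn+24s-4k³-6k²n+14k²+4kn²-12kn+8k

-(3s+4k-2n+2)(k+2n-4)(3s+k)

Group: k(-9s²-15sk+6sn-6s-4k²+2kn-2k) + (2n-4)(-9s²-15sk+6sn-6s-4k²+2kn-2k); both groups contain (-9s²-15sk+6sn-6s-4k²+2kn-2k), so (k+2n-4) is a factor with cofactor -9s²-15sk+6sn-6s-4k²+2kn-2k.
The cofactor groups again: -9s²-15sk+6sn-6s-4k²+2kn-2k = -3s(3s+4k-2n+2) - k(3s+4k-2n+2); both groups contain (3s+4k-2n+2), giving -(3s+k)(3s+4k-2n+2).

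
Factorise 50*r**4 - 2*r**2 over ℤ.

Pull out the common factor 2*r**2; 25*r**2 - 1 is a difference of squares.

2*r**2*(5*r + 1)*(5*r - 1)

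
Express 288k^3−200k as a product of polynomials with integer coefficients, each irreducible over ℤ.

Pull out the common factor 8k; 36k^2−25 is a difference of squares.

8k(6k+5)(6k−5)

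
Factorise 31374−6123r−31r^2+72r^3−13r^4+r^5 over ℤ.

By the rational root theorem, r = 9 is a root, so (r−9) divides it; the quotient is r^4−4r^3+36r^2+293r−3486.
Continuing, r = 6 is a root, so (r−6) is a factor; dividing leaves r^3+2r^2+48r+581.
Then r = −7 is a root, giving the factor (r+7) and quotient r^2−5r+83.
The quadratic r^2−5r+83 has discriminant −307 < 0 and is irreducible over ℤ.

(r+7)(r−6)(r−9)(r^2−5r+83)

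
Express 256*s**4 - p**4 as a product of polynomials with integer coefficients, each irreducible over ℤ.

(4*s)⁴ − (p)⁴ = ((4*s)² − (p)²)((4*s)² + (p)²); the first factor splits again, the second (16*s**2 + p**2) is irreducible.

(4*s - p)*(4*s + p)*(16*s**2 + p**2)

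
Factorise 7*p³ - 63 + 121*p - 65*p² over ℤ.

Trying the rational-root candidates, p = 9/7 is a root, so (7*p - 9) divides it; the quotient is p² - 8*p + 7.
The remaining quadratic factors as (p - 7)(p - 1).

(7*p - 9)*(p - 1)*(p - 7)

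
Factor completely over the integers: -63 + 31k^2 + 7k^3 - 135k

Testing divisors of the constant over divisors of the leading coefficient, k = -7 is a root, giving the factor (k + 7) and quotient 7k^2 - 18k - 9.
The remaining quadratic factors as (7k + 3)(k - 3).

(7k + 3)(k + 7)(k - 3)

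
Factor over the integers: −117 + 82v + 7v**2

Need a pair with product 7·(−117) = −819 and sum 82: that's 91 and −9.
Split the middle term: 7v**2 + 91v − 9v − 117 = 7v(v + 13) − 9(v + 13).

(7v − 9)(v + 13)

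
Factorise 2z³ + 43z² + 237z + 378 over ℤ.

(2z + 9)(z + 14)(z + 3)

By the rational root theorem, z = -9/2 is a root, so (2z + 9) is a factor; dividing leaves z² + 17z + 42.
The remaining quadratic factors as (z + 14)(z + 3).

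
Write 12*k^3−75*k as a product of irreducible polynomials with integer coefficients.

3*k*(2*k+5)*(2*k−5)

Every term has a factor of 3*k. Then 4*k^2−25 = (2*k)² − (5)².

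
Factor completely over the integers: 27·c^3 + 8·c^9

c^3·(2·c^2 + 3)·(4·c^4 − 6·c^2 + 9)

Every term has a factor of c^3; factoring it out leaves 8·c^6 + 27.
Recognize a sum of cubes with the parts 2·c^2 and 3.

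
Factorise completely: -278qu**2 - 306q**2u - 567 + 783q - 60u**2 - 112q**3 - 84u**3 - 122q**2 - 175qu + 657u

-(2q + 2u + 7)(7q + 6u - 9)(8q + 7u - 9)

Group: 8q(-14q**2 - 26qu - 31q - 12u**2 - 24u + 63) + (7u - 9)(-14q**2 - 26qu - 31q - 12u**2 - 24u + 63); both groups contain (-14q**2 - 26qu - 31q - 12u**2 - 24u + 63), so (8q + 7u - 9) is a factor with cofactor -14q**2 - 26qu - 31q - 12u**2 - 24u + 63.
The cofactor groups again: -14q**2 - 26qu - 31q - 12u**2 - 24u + 63 = -7q(2q + 2u + 7) + (-6u + 9)(2q + 2u + 7); both groups contain (2q + 2u + 7), giving -(7q + 6u - 9)(2q + 2u + 7).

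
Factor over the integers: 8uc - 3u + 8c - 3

(8c - 3)(u + 1)

Group as (8uc - 3u) + (8c - 3) = u(8c - 3) + (8c - 3).
Both groups share the factor (8c - 3).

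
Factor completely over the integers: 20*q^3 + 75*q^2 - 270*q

5*q*(4*q - 9)*(q + 6)

Pull out the common factor 5*q, then factor the remaining trinomial.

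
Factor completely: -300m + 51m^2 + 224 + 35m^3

(5m - 7)(7m - 8)(m + 4)

Testing divisors of the constant over divisors of the leading coefficient, m = -4 is a root, so (m + 4) is a factor; dividing leaves 35m^2 - 89m + 56.
The remaining quadratic factors as (7m - 8)(5m - 7).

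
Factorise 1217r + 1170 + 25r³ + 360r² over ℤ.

(5r + 13)(5r + 9)(r + 10)

Trying the rational-root candidates, r = −10 is a root, giving the factor (r + 10) and quotient 25r² + 110r + 117.
The remaining quadratic factors as (5r + 9)(5r + 13).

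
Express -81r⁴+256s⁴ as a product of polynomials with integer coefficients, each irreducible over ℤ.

(4s)⁴ − (3r)⁴ = ((4s)² − (3r)²)((4s)² + (3r)²); the first factor splits again, the second (16s²+9r²) is irreducible.

(4s-3r)(4s+3r)(16s²+9r²)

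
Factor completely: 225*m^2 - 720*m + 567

9*(5*m - 7)*(5*m - 9)

Pull out the common factor 9, then factor the remaining trinomial.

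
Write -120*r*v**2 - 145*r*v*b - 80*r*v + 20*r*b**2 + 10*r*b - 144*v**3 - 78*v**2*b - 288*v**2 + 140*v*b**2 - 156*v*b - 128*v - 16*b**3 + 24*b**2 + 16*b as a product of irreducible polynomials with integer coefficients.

-(5*r + 6*v - 4*b + 8)*(8*v - b)*(3*v + 4*b + 2)

Group: 8*v*(-15*r*v - 20*r*b - 10*r - 18*v**2 - 12*v*b - 36*v + 16*b**2 - 24*b - 16) - b*(-15*r*v - 20*r*b - 10*r - 18*v**2 - 12*v*b - 36*v + 16*b**2 - 24*b - 16); both groups contain (-15*r*v - 20*r*b - 10*r - 18*v**2 - 12*v*b - 36*v + 16*b**2 - 24*b - 16), so (8*v - b) is a factor with cofactor -15*r*v - 20*r*b - 10*r - 18*v**2 - 12*v*b - 36*v + 16*b**2 - 24*b - 16.
The cofactor groups again: -15*r*v - 20*r*b - 10*r - 18*v**2 - 12*v*b - 36*v + 16*b**2 - 24*b - 16 = -5*r*(3*v + 4*b + 2) + (-6*v + 4*b - 8)*(3*v + 4*b + 2); both groups contain (3*v + 4*b + 2), giving -(5*r + 6*v - 4*b + 8)*(3*v + 4*b + 2).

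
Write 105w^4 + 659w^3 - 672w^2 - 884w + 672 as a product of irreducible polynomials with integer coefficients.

(3w - 2)(5w - 6)(7w + 8)(w + 7)

Trying the rational-root candidates, w = -7 is a root, so (w + 7) divides it; the quotient is 105w^3 - 76w^2 - 140w + 96.
Next, w = 6/5 is a root, so (5w - 6) divides it; the quotient is 21w^2 + 10w - 16.
The remaining quadratic factors as (3w - 2)(7w + 8).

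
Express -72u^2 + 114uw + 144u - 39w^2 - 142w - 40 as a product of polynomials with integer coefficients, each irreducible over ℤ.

-(12u - 13w - 4)(6u - 3w - 10)

Group: -6u(12u - 13w - 4) + (3w + 10)(12u - 13w - 4); both groups contain (12u - 13w - 4).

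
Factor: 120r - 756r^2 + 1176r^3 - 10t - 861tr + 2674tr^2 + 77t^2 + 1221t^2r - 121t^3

-(t - 12r)(11t + 14r - 5)(11t + 7r - 2)

Group: 11t(-11t^2 + 118tr + 5t + 168r^2 - 60r) + (7r - 2)(-11t^2 + 118tr + 5t + 168r^2 - 60r); both groups contain (-11t^2 + 118tr + 5t + 168r^2 - 60r), so (11t + 7r - 2) is a factor with cofactor -11t^2 + 118tr + 5t + 168r^2 - 60r.
The cofactor groups again: -11t^2 + 118tr + 5t + 168r^2 - 60r = -t(11t + 14r - 5) + 12r(11t + 14r - 5); both groups contain (11t + 14r - 5), giving -(t - 12r)(11t + 14r - 5).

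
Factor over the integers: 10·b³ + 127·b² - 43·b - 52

Among the possible rational roots, b = -13 is a root, giving the factor (b + 13) and quotient 10·b² - 3·b - 4.
The remaining quadratic factors as (2·b + 1)(5·b - 4).

(2·b + 1)·(5·b - 4)·(b + 13)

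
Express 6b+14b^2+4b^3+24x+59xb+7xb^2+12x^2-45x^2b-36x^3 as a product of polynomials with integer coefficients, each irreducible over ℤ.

-(3x-b-3)(3x+4b+2)(4x+b)

Group: 3x(-12x^2-19xb-8x-4b^2-2b) + (-b-3)(-12x^2-19xb-8x-4b^2-2b); both groups contain (-12x^2-19xb-8x-4b^2-2b), so (3x-b-3) is a factor with cofactor -12x^2-19xb-8x-4b^2-2b.
The cofactor groups again: -12x^2-19xb-8x-4b^2-2b = -4x(3x+4b+2) - b(3x+4b+2); both groups contain (3x+4b+2), giving -(4x+b)(3x+4b+2).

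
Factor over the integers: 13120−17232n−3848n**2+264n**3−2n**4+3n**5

(3n−2)(n+4)(n−10)(n**2+6n+164)

Trying the rational-root candidates, n = 2/3 is a root, so (3n−2) divides it; the quotient is n**4+88n**2−1224n−6560.
Next, n = 10 is a root, giving the factor (n−10) and quotient n**3+10n**2+188n+656.
Continuing, n = −4 is a root, so (n+4) is a factor; dividing leaves n**2+6n+164.
The quadratic n**2+6n+164 has discriminant −620 < 0 and is irreducible over ℤ.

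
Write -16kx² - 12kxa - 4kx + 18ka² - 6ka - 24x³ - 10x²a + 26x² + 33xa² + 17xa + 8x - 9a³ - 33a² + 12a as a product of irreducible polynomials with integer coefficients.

Group: 4x(-4kx - 6ka - 6x² - 7xa + 8x + 3a² + 12a) + (-3a + 1)(-4kx - 6ka - 6x² - 7xa + 8x + 3a² + 12a); both groups contain (-4kx - 6ka - 6x² - 7xa + 8x + 3a² + 12a), so (4x - 3a + 1) is a factor with cofactor -4kx - 6ka - 6x² - 7xa + 8x + 3a² + 12a.
The cofactor groups again: -4kx - 6ka - 6x² - 7xa + 8x + 3a² + 12a = -2k(2x + 3a) + (-3x + a + 4)(2x + 3a); both groups contain (2x + 3a), giving -(2k + 3x - a - 4)(2x + 3a).

-(4x - 3a + 1)(2k + 3x - a - 4)(2x + 3a)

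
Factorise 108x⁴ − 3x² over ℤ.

Factor out 3x², leaving 36x² − 1, which is a difference of two squares.

3x²(6x + 1)(6x − 1)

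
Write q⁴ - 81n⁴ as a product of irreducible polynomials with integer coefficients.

(q - 3n)(q + 3n)(q² + 9n²)

(q)⁴ − (3n)⁴ = ((q)² − (3n)²)((q)² + (3n)²); the first factor splits again, the second (q² + 9n²) is irreducible.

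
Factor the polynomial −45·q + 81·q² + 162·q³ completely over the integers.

Pull out the common factor 9·q, then factor the remaining trinomial.

9·q·(3·q − 1)·(6·q + 5)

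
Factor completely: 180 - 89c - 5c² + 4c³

Testing divisors of the constant over divisors of the leading coefficient, c = 9/4 is a root, so (4c - 9) is a factor; dividing leaves c² + c - 20.
The remaining quadratic factors as (c + 5)(c - 4).

(4c - 9)(c + 5)(c - 4)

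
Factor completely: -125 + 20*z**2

5*(2*z + 5)*(2*z - 5)

Factor out 5, leaving 4*z**2 - 25, which is a difference of two squares.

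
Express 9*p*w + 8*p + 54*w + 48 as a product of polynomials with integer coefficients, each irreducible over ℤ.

(9*w + 8)*(p + 6)

Group as (9*p*w + 8*p) + (54*w + 48) = p*(9*w + 8) + 6*(9*w + 8).
Both groups share the factor (9*w + 8).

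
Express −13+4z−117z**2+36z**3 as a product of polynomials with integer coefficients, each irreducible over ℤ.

(4z−13)(9z**2+1)

Group as (36z**3+4z) + (−117z**2−13) = 4z(9z**2+1) − 13(9z**2+1).
Both groups share the factor (9z**2+1).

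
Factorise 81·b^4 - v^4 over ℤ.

(3·b)⁴ − (v)⁴ = ((3·b)² − (v)²)((3·b)² + (v)²); the first factor splits again, the second (9·b^2 + v^2) is irreducible.

(3·b + v)·(3·b - v)·(9·b^2 + v^2)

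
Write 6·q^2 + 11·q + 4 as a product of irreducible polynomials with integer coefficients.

Need a pair with product 6·4 = 24 and sum 11: that's 8 and 3.
Split the middle term: 6·q^2 + 8·q + 3·q + 4 = 2·q·(3·q + 4) + (3·q + 4).

(2·q + 1)·(3·q + 4)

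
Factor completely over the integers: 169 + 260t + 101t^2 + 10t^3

(2t + 13)(5t + 13)(t + 1)

Trying the rational-root candidates, t = −1 is a root, so (t + 1) is a factor; dividing leaves 10t^2 + 91t + 169.
The remaining quadratic factors as (2t + 13)(5t + 13).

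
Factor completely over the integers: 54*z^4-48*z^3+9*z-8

Group as (54*z^4+9*z) + (-48*z^3-8) = 9*z*(6*z^3+1) - 8*(6*z^3+1).
Both groups share the factor (6*z^3+1).

(9*z-8)*(6*z^3+1)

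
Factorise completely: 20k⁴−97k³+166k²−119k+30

Testing divisors of the constant over divisors of the leading coefficient, k = 3/5 is a root, so (5k−3) divides it; the quotient is 4k³−17k²+23k−10.
Continuing, k = 5/4 is a root, so (4k−5) is a factor; dividing leaves k²−3k+2.
The remaining quadratic factors as (k−1)(k−2).

(4k−5)(5k−3)(k−1)(k−2)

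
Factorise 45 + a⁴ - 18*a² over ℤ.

(a² - 15)*(a² - 3)

Substitute u = a² to get a quadratic in u, then factor.
a² - 15 is irreducible over ℤ (15 is not a perfect square).
a² - 3 is irreducible over ℤ (3 is not a perfect square).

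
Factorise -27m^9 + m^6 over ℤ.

Every term has a factor of m^6; factoring it out leaves -27m^3 + 1.
Recognize a difference of cubes with the parts 1 and 3m.

-m^6(3m - 1)(9m^2 + 3m + 1)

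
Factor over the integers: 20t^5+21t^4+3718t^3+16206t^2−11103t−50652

Among the possible rational roots, t = −4 is a root, giving the factor (t+4) and quotient 20t^4−59t^3+3954t^2+390t−12663.
Continuing, t = 7/4 is a root, giving the factor (4t−7) and quotient 5t^3−6t^2+978t+1809.
Then t = −9/5 is a root, so (5t+9) divides it; the quotient is t^2−3t+201.
The quadratic t^2−3t+201 has discriminant −795 < 0 and is irreducible over ℤ.

(4t−7)(5t+9)(t+4)(t^2−3t+201)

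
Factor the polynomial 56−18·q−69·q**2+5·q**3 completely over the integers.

Among the possible rational roots, q = 14 is a root, so (q−14) is a factor; dividing leaves 5·q**2+q−4.
The remaining quadratic factors as (5·q−4)(q+1).

(5·q−4)·(q+1)·(q−14)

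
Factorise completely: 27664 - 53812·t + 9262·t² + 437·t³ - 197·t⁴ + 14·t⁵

By the rational root theorem, t = 13/2 is a root, so (2·t - 13) is a factor; dividing leaves 7·t⁴ - 53·t³ - 126·t² + 3812·t - 2128.
Then t = 4/7 is a root, so (7·t - 4) is a factor; dividing leaves t³ - 7·t² - 22·t + 532.
Then t = -7 is a root, so (t + 7) is a factor; dividing leaves t² - 14·t + 76.
The quadratic t² - 14·t + 76 has discriminant -108 < 0 and is irreducible over ℤ.

(2·t - 13)·(7·t - 4)·(t + 7)·(t² - 14·t + 76)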